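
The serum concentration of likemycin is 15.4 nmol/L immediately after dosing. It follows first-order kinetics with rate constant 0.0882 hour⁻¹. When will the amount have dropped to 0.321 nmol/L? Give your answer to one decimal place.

t½ = ln 2 / k = 0.69315 / 0.0882 ≈ 7.8588 hours.
Fraction remaining = 0.321/15.4 ≈ 0.020844.
n = log₂(15.4/0.321) = ln(47.975)/ln 2 ≈ 5.5842 half-lives.
t = n × t½ = 5.5842 × 7.8588 ≈ 43.885 hours.

43.9 hours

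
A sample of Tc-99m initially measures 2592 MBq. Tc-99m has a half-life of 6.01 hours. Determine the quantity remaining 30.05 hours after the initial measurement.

81 MBq

Elapsed time is 5 half-lives (30.05/6.01).
Each half-life halves the amount: 2592 × (1/2)^5 = 2592/32 = 81 MBq.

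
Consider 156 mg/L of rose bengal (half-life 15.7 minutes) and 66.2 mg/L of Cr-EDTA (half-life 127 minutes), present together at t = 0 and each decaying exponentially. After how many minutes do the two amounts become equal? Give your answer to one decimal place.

Set 156·(1/2)^(t/15.7) = 66.2·(1/2)^(t/127).
Taking log₂: log₂(156/66.2) = t·(1/15.7 − 1/127).
log₂(2.3565) = 1.2366; 1/15.7 − 1/127 = 0.05582.
t = 1.2366 / 0.05582 ≈ 22.154 minutes.

22.2 minutes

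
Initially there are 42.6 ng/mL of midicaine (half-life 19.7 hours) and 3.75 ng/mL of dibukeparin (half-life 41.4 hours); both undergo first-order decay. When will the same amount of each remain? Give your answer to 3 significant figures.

Set 42.6·(1/2)^(t/19.7) = 3.75·(1/2)^(t/41.4).
Taking log₂: log₂(42.6/3.75) = t·(1/19.7 − 1/41.4).
log₂(11.36) = 3.5059; 1/19.7 − 1/41.4 = 0.026607.
t = 3.5059 / 0.026607 ≈ 131.77 hours.

132 hours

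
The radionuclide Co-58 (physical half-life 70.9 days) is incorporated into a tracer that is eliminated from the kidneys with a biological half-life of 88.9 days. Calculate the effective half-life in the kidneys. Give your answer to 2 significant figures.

39 days

1/t_eff = 1/t_phys + 1/t_biol = 1/70.9 + 1/88.9 = 0.025353 per day.
t_eff = 70.9 × 88.9 / (70.9 + 88.9) ≈ 39.443 days.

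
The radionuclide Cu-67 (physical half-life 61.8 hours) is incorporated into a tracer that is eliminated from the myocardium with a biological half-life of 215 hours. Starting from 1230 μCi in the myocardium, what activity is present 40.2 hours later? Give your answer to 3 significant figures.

688 μCi

1/t_eff = 1/t_phys + 1/t_biol = 1/61.8 + 1/215 = 0.020832 per hour.
t_eff = 61.8 × 215 / (61.8 + 215) ≈ 48.002 hours.
Remaining = 1230 × (1/2)^(40.2/48.002) = 1230 × (1/2)^0.83746 ≈ 688.34 μCi.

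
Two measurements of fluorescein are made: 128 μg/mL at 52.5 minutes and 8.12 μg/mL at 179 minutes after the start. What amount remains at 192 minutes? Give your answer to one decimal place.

6.1 μg/mL

Over Δt = 179 − 52.5 = 126.5 minutes, the level fell by a factor of 128/8.12 ≈ 15.764.
n = log₂(15.764) ≈ 3.9785 half-lives, so t½ = 126.5/3.9785 ≈ 31.796 minutes.
From t = 179 to t = 192: 8.12 × (1/2)^((192−179)/31.796) ≈ 6.1161 μg/mL.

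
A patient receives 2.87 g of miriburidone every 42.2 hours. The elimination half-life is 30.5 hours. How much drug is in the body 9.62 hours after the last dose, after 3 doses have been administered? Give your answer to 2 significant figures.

3.5 g

The 3 doses were given 94.02, 51.82, 9.62 hours ago.
Total = 2.87·(1/2)^(94.02/30.5) + 2.87·(1/2)^(51.82/30.5) + 2.87·(1/2)^(9.62/30.5)
      = 0.33878 + 0.88395 + 2.3064 ≈ 3.5291 g.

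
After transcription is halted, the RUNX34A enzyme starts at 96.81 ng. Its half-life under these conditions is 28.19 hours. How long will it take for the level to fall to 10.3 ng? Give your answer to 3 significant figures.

Fraction remaining = 10.3/96.81 ≈ 0.10639.
n = log₂(96.81/10.3) = ln(9.399)/ln 2 ≈ 3.2325 half-lives.
t = n × t½ = 3.2325 × 28.19 ≈ 91.125 hours.

91.1 hours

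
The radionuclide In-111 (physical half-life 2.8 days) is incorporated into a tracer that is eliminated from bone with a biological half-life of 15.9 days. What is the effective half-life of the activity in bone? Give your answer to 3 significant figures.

1/t_eff = 1/t_phys + 1/t_biol = 1/2.8 + 1/15.9 = 0.42004 per day.
t_eff = 2.8 × 15.9 / (2.8 + 15.9) ≈ 2.3807 days.

2.38 days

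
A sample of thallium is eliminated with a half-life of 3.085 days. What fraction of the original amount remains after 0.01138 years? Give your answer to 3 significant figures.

0.393

0.01138 years = 4.1537 days.
n = 4.1537/3.085 ≈ 1.3464 half-lives.
Fraction remaining = (1/2)^1.3464 ≈ 0.39327.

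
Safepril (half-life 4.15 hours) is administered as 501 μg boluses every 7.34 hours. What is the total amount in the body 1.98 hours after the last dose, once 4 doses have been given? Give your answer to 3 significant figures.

The 4 doses were given 24, 16.66, 9.32, 1.98 hours ago.
Total = 501·(1/2)^(24/4.15) + 501·(1/2)^(16.66/4.15) + 501·(1/2)^(9.32/4.15) + 501·(1/2)^(1.98/4.15)
      = 9.0979 + 31 + 105.63 + 359.93 ≈ 505.66 μg.

506 μg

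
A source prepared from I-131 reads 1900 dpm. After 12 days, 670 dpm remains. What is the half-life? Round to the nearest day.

A/A₀ = 670/1900 ≈ 0.35263.
n = log₂(2.8358) ≈ 1.5038 half-lives elapsed in 12 days.
t½ = 12/1.5038 ≈ 7.98 days.

8 days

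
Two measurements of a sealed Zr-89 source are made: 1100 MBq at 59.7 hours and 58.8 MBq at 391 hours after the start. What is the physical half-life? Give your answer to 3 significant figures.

78.4 hours

Over Δt = 391 − 59.7 = 331.3 hours, the level fell by a factor of 1100/58.8 ≈ 18.707.
n = log₂(18.707) ≈ 4.2255 half-lives, so t½ = 331.3/4.2255 ≈ 78.404 hours.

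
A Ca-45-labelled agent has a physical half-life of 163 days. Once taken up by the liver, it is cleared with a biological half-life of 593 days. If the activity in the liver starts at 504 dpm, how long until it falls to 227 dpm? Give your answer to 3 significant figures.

147 days

1/t_eff = 1/t_phys + 1/t_biol = 1/163 + 1/593 = 0.0078213 per day.
t_eff = 163 × 593 / (163 + 593) ≈ 127.86 days.
n = log₂(504/227) ≈ 1.1507; t = 1.1507 × 127.86 ≈ 147.13 days.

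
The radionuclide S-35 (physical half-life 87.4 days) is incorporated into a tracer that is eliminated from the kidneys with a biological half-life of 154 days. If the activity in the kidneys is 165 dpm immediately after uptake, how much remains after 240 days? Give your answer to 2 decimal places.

8.35 dpm

1/t_eff = 1/t_phys + 1/t_biol = 1/87.4 + 1/154 = 0.017935 per day.
t_eff = 87.4 × 154 / (87.4 + 154) ≈ 55.756 days.
Remaining = 165 × (1/2)^(240/55.756) = 165 × (1/2)^4.3044 ≈ 8.3506 dpm.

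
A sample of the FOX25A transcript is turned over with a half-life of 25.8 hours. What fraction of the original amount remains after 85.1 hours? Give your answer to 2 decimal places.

0.10

n = 85.1/25.8 ≈ 3.2984 half-lives.
Fraction remaining = (1/2)^3.2984 ≈ 0.10164.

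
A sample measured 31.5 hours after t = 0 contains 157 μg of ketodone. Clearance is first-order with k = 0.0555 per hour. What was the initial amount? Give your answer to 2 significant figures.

900 μg

t½ = ln 2 / k = 0.69315 / 0.0555 ≈ 12.489 hours.
Number of half-lives elapsed: n = 31.5/12.489 ≈ 2.5222.
A₀ = A × 2^n = 157 × 2^2.5222 = 157 × 5.7445 ≈ 901.89 μg.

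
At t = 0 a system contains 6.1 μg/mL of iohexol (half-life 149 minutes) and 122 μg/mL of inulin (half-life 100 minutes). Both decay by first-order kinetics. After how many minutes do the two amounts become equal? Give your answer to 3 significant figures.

1310 minutes

Set 6.1·(1/2)^(t/149) = 122·(1/2)^(t/100).
Taking log₂: log₂(6.1/122) = t·(1/149 − 1/100).
log₂(0.05) = -4.3219; 1/149 − 1/100 = -0.0032886.
t = -4.3219 / -0.0032886 ≈ 1314.2 minutes.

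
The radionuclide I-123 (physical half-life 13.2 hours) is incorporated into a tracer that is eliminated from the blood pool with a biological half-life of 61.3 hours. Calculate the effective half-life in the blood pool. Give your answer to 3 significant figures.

1/t_eff = 1/t_phys + 1/t_biol = 1/13.2 + 1/61.3 = 0.092071 per hour.
t_eff = 13.2 × 61.3 / (13.2 + 61.3) ≈ 10.861 hours.

10.9 hours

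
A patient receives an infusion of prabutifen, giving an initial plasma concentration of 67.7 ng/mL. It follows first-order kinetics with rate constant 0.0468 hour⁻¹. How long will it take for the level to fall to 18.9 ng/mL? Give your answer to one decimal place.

t½ = ln 2 / k = 0.69315 / 0.0468 ≈ 14.811 hours.
Fraction remaining = 18.9/67.7 ≈ 0.27917.
n = log₂(67.7/18.9) = ln(3.582)/ln 2 ≈ 1.8408 half-lives.
t = n × t½ = 1.8408 × 14.811 ≈ 27.263 hours.

27.3 hours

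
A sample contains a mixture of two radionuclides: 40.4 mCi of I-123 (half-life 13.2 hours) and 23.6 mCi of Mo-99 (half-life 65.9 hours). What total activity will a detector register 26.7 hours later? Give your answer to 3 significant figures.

I-123: 40.4 × (1/2)^(26.7/13.2) = 40.4 × (1/2)^2.0227 ≈ 9.9421 mCi.
Mo-99: 23.6 × (1/2)^(26.7/65.9) = 23.6 × (1/2)^0.40516 ≈ 17.822 mCi.
Total = 9.9421 + 17.822 ≈ 27.764 mCi.

27.8 mCi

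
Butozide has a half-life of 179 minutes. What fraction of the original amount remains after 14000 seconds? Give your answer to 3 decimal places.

0.405

14000 seconds = 233.333 minutes.
n = 233.333/179 ≈ 1.3035 half-lives.
Fraction remaining = (1/2)^1.3035 ≈ 0.40513.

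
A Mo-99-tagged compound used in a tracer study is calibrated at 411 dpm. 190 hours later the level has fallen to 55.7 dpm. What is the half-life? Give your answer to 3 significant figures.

A/A₀ = 55.7/411 ≈ 0.13552.
n = log₂(7.3788) ≈ 2.8834 half-lives elapsed in 190 hours.
t½ = 190/2.8834 ≈ 65.895 hours.

65.9 hours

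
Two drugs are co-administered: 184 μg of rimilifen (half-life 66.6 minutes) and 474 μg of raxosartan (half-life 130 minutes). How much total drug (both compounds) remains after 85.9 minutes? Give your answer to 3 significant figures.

rimilifen: 184 × (1/2)^(85.9/66.6) = 184 × (1/2)^1.2898 ≈ 75.258 μg.
raxosartan: 474 × (1/2)^(85.9/130) = 474 × (1/2)^0.66077 ≈ 299.82 μg.
Total = 75.258 + 299.82 ≈ 375.08 μg.

375 μg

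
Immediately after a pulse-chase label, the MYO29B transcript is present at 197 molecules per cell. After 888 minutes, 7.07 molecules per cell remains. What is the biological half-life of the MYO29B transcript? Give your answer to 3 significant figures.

A/A₀ = 7.07/197 ≈ 0.035888.
n = log₂(27.864) ≈ 4.8003 half-lives elapsed in 888 minutes.
t½ = 888/4.8003 ≈ 184.99 minutes.

185 minutes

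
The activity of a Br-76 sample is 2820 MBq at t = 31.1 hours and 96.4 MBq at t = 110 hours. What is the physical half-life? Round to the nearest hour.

16 hours

Over Δt = 110 − 31.1 = 78.9 hours, the level fell by a factor of 2820/96.4 ≈ 29.253.
n = log₂(29.253) ≈ 4.8705 half-lives, so t½ = 78.9/4.8705 ≈ 16.2 hours.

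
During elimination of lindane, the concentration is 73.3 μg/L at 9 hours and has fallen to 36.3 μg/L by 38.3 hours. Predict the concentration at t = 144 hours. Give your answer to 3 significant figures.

Over Δt = 38.3 − 9 = 29.3 hours, the level fell by a factor of 73.3/36.3 ≈ 2.0193.
n = log₂(2.0193) ≈ 1.0138 half-lives, so t½ = 29.3/1.0138 ≈ 28.9 hours.
From t = 38.3 to t = 144: 36.3 × (1/2)^((144−38.3)/28.9) ≈ 2.8768 μg/L.

2.88 μg/L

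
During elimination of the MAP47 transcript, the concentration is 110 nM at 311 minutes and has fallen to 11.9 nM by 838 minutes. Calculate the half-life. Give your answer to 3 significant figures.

Over Δt = 838 − 311 = 527 minutes, the level fell by a factor of 110/11.9 ≈ 9.2437.
n = log₂(9.2437) ≈ 3.2085 half-lives, so t½ = 527/3.2085 ≈ 164.25 minutes.

164 minutes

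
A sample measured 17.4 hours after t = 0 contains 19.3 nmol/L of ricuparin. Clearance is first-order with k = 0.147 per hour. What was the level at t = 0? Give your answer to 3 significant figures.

t½ = ln 2 / k = 0.69315 / 0.147 ≈ 4.7153 hours.
Number of half-lives elapsed: n = 17.4/4.7153 ≈ 3.6901.
A₀ = A × 2^n = 19.3 × 2^3.6901 = 19.3 × 12.907 ≈ 249.11 nmol/L.

249 nmol/L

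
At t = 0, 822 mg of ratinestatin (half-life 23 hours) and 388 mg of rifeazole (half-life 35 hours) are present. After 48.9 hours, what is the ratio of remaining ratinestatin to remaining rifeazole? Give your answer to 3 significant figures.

ratinestatin: 822 × (1/2)^(48.9/23) = 822 × (1/2)^2.1261 ≈ 188.3 mg.
rifeazole: 388 × (1/2)^(48.9/35) = 388 × (1/2)^1.3971 ≈ 147.32 mg.
Ratio ≈ 188.3 / 147.32 ≈ 1.2782.

1.28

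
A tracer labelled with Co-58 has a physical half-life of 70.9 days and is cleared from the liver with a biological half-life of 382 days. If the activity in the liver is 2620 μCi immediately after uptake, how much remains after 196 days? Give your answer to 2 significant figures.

270 μCi

1/t_eff = 1/t_phys + 1/t_biol = 1/70.9 + 1/382 = 0.016722 per day.
t_eff = 70.9 × 382 / (70.9 + 382) ≈ 59.801 days.
Remaining = 2620 × (1/2)^(196/59.801) = 2620 × (1/2)^3.2775 ≈ 270.19 μCi.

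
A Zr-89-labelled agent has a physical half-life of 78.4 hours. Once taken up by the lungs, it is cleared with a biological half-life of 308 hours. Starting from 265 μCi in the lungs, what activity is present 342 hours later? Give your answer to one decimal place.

6.0 μCi

1/t_eff = 1/t_phys + 1/t_biol = 1/78.4 + 1/308 = 0.016002 per hour.
t_eff = 78.4 × 308 / (78.4 + 308) ≈ 62.493 hours.
Remaining = 265 × (1/2)^(342/62.493) = 265 × (1/2)^5.4726 ≈ 5.9679 μCi.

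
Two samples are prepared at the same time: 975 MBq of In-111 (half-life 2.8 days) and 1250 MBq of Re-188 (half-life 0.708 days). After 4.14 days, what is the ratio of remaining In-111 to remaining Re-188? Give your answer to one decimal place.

16.1

In-111: 975 × (1/2)^(4.14/2.8) = 975 × (1/2)^1.4786 ≈ 349.87 MBq.
Re-188: 1250 × (1/2)^(4.14/0.708) = 1250 × (1/2)^5.8475 ≈ 21.71 MBq.
Ratio ≈ 349.87 / 21.71 ≈ 16.116.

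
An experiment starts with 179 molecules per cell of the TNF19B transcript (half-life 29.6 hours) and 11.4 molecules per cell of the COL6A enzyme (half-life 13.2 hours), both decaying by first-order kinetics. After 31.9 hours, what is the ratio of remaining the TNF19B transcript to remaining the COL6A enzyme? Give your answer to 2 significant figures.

TNF19B transcript: 179 × (1/2)^(31.9/29.6) = 179 × (1/2)^1.0777 ≈ 84.807 molecules per cell.
COL6A enzyme: 11.4 × (1/2)^(31.9/13.2) = 11.4 × (1/2)^2.4167 ≈ 2.1351 molecules per cell.
Ratio ≈ 84.807 / 2.1351 ≈ 39.721.

40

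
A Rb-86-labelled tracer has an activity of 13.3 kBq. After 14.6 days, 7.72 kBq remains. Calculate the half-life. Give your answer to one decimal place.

A/A₀ = 7.72/13.3 ≈ 0.58045.
n = log₂(1.7228) ≈ 0.78475 half-lives elapsed in 14.6 days.
t½ = 14.6/0.78475 ≈ 18.605 days.

18.6 days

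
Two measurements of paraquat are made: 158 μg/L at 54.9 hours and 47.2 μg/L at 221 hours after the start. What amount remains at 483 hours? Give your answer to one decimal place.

Over Δt = 221 − 54.9 = 166.1 hours, the level fell by a factor of 158/47.2 ≈ 3.3475.
n = log₂(3.3475) ≈ 1.7431 half-lives, so t½ = 166.1/1.7431 ≈ 95.292 hours.
From t = 221 to t = 483: 47.2 × (1/2)^((483−221)/95.292) ≈ 7.019 μg/L.

7.0 μg/L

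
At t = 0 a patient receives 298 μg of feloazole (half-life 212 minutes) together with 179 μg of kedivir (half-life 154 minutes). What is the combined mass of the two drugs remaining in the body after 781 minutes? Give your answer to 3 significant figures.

feloazole: 298 × (1/2)^(781/212) = 298 × (1/2)^3.684 ≈ 23.186 μg.
kedivir: 179 × (1/2)^(781/154) = 179 × (1/2)^5.0714 ≈ 5.3235 μg.
Total = 23.186 + 5.3235 ≈ 28.51 μg.

28.5 μg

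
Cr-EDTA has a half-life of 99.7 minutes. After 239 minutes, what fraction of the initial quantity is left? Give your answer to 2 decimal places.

n = 239/99.7 ≈ 2.3972 half-lives.
Fraction remaining = (1/2)^2.3972 ≈ 0.18983.

0.19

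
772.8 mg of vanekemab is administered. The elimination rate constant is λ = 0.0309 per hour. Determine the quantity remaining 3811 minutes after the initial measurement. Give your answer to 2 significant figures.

110 mg

t½ = ln 2 / λ = 0.69315 / 0.0309 ≈ 22.432 hours.
Convert the elapsed time: 3811 minutes = 63.5167 hours.
Number of half-lives: n = 63.5167/22.432 ≈ 2.8315.
Remaining = 772.8 × (1/2)^2.8315 = 772.8 × 0.14048 ≈ 108.57 mg.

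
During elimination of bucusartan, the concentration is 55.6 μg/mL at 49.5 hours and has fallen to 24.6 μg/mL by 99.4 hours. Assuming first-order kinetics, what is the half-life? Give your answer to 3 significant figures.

42.4 hours

Over Δt = 99.4 − 49.5 = 49.9 hours, the level fell by a factor of 55.6/24.6 ≈ 2.2602.
n = log₂(2.2602) ≈ 1.1764 half-lives, so t½ = 49.9/1.1764 ≈ 42.417 hours.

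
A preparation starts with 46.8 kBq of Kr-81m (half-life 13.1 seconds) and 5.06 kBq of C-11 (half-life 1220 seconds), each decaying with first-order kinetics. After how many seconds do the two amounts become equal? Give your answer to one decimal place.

42.5 seconds

Set 46.8·(1/2)^(t/13.1) = 5.06·(1/2)^(t/1220).
Taking log₂: log₂(46.8/5.06) = t·(1/13.1 − 1/1220).
log₂(9.249) = 3.2093; 1/13.1 − 1/1220 = 0.075516.
t = 3.2093 / 0.075516 ≈ 42.498 seconds.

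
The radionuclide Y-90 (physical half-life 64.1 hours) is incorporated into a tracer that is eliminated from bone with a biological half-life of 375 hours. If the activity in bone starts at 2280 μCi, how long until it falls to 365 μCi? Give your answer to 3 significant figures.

145 hours

1/t_eff = 1/t_phys + 1/t_biol = 1/64.1 + 1/375 = 0.018267 per hour.
t_eff = 64.1 × 375 / (64.1 + 375) ≈ 54.743 hours.
n = log₂(2280/365) ≈ 2.6431; t = 2.6431 × 54.743 ≈ 144.69 hours.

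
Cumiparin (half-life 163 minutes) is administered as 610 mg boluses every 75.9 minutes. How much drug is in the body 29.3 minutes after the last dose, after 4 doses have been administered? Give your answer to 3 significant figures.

The 4 doses were given 257, 181.1, 105.2, 29.3 minutes ago.
Total = 610·(1/2)^(257/163) + 610·(1/2)^(181.1/163) + 610·(1/2)^(105.2/163) + 610·(1/2)^(29.3/163)
      = 204.5 + 282.41 + 389.98 + 538.54 ≈ 1415.4 mg.

1420 mg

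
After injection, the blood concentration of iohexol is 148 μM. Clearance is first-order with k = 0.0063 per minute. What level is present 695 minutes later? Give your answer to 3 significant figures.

t½ = ln 2 / k = 0.69315 / 0.0063 ≈ 110.02 minutes.
Number of half-lives: n = 695/110.02 ≈ 6.3168.
Remaining = 148 × (1/2)^6.3168 = 148 × 0.012544 ≈ 1.8565 μM.

1.86 μM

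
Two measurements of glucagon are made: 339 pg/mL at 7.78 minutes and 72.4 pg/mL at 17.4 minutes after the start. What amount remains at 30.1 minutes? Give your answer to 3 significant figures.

Over Δt = 17.4 − 7.78 = 9.62 minutes, the level fell by a factor of 339/72.4 ≈ 4.6823.
n = log₂(4.6823) ≈ 2.2272 half-lives, so t½ = 9.62/2.2272 ≈ 4.3193 minutes.
From t = 17.4 to t = 30.1: 72.4 × (1/2)^((30.1−17.4)/4.3193) ≈ 9.4323 pg/mL.

9.43 pg/mL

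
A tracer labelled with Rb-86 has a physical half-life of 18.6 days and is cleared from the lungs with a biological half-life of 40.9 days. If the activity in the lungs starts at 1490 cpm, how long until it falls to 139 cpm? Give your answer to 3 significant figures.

1/t_eff = 1/t_phys + 1/t_biol = 1/18.6 + 1/40.9 = 0.078213 per day.
t_eff = 18.6 × 40.9 / (18.6 + 40.9) ≈ 12.786 days.
n = log₂(1490/139) ≈ 3.4222; t = 3.4222 × 12.786 ≈ 43.754 days.

43.8 days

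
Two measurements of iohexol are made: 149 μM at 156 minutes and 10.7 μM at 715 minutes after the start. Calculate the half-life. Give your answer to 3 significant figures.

147 minutes

Over Δt = 715 − 156 = 559 minutes, the level fell by a factor of 149/10.7 ≈ 13.925.
n = log₂(13.925) ≈ 3.7996 half-lives, so t½ = 559/3.7996 ≈ 147.12 minutes.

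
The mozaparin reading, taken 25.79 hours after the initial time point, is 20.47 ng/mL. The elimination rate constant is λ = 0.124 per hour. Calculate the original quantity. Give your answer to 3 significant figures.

501 ng/mL

t½ = ln 2 / λ = 0.69315 / 0.124 ≈ 5.5899 hours.
Number of half-lives elapsed: n = 25.79/5.5899 ≈ 4.6137.
A₀ = A × 2^n = 20.47 × 2^4.6137 = 20.47 × 24.483 ≈ 501.16 ng/mL.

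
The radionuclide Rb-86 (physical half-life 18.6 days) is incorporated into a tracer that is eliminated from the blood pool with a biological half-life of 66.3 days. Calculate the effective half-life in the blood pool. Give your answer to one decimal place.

1/t_eff = 1/t_phys + 1/t_biol = 1/18.6 + 1/66.3 = 0.068846 per day.
t_eff = 18.6 × 66.3 / (18.6 + 66.3) ≈ 14.525 days.

14.5 days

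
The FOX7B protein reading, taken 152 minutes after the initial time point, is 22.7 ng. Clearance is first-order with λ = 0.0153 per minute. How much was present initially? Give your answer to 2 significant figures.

230 ng

t½ = ln 2 / λ = 0.69315 / 0.0153 ≈ 45.304 minutes.
Number of half-lives elapsed: n = 152/45.304 ≈ 3.3551.
A₀ = A × 2^n = 22.7 × 2^3.3551 = 22.7 × 10.233 ≈ 232.28 ng.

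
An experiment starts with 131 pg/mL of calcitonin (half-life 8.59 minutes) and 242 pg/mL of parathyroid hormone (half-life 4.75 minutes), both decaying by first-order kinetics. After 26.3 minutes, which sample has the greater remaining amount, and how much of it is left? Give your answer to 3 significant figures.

calcitonin: 131 × (1/2)^3.0617 ≈ 15.689 pg/mL.
parathyroid hormone: 242 × (1/2)^5.5368 ≈ 5.2127 pg/mL.
Calcitonin has more remaining, at ≈ 15.689 pg/mL.

calcitonin, 15.7 pg/mL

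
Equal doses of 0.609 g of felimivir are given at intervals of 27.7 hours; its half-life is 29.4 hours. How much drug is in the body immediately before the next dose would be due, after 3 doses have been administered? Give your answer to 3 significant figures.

0.568 g

The 3 doses were given 83.1, 55.4, 27.7 hours ago.
Total = 0.609·(1/2)^(83.1/29.4) + 0.609·(1/2)^(55.4/29.4) + 0.609·(1/2)^(27.7/29.4)
      = 0.085851 + 0.16496 + 0.31695 ≈ 0.56776 g.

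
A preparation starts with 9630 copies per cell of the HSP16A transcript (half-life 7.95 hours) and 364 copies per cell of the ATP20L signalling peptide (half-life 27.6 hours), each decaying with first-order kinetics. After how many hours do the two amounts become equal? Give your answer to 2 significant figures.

Set 9630·(1/2)^(t/7.95) = 364·(1/2)^(t/27.6).
Taking log₂: log₂(9630/364) = t·(1/7.95 − 1/27.6).
log₂(26.456) = 4.7255; 1/7.95 − 1/27.6 = 0.089554.
t = 4.7255 / 0.089554 ≈ 52.767 hours.

53 hours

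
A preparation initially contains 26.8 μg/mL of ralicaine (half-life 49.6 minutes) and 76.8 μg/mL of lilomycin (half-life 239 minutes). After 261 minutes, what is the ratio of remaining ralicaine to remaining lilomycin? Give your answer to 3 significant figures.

ralicaine: 26.8 × (1/2)^(261/49.6) = 26.8 × (1/2)^5.2621 ≈ 0.69837 μg/mL.
lilomycin: 76.8 × (1/2)^(261/239) = 76.8 × (1/2)^1.0921 ≈ 36.026 μg/mL.
Ratio ≈ 0.69837 / 36.026 ≈ 0.019385.

0.0194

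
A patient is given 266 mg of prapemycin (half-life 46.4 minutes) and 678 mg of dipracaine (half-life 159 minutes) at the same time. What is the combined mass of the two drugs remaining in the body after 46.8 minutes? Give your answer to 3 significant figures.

685 mg

prapemycin: 266 × (1/2)^(46.8/46.4) = 266 × (1/2)^1.0086 ≈ 132.21 mg.
dipracaine: 678 × (1/2)^(46.8/159) = 678 × (1/2)^0.29434 ≈ 552.87 mg.
Total = 132.21 + 552.87 ≈ 685.08 mg.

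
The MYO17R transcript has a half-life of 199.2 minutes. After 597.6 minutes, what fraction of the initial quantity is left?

n = 597.6/199.2 ≈ 3 half-lives.
Fraction remaining = (1/2)^3 ≈ 0.125.

0.125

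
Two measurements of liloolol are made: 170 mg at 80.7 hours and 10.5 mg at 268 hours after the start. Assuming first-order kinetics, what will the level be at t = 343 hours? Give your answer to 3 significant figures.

Over Δt = 268 − 80.7 = 187.3 hours, the level fell by a factor of 170/10.5 ≈ 16.19.
n = log₂(16.19) ≈ 4.0171 half-lives, so t½ = 187.3/4.0171 ≈ 46.626 hours.
From t = 268 to t = 343: 10.5 × (1/2)^((343−268)/46.626) ≈ 3.4433 mg.

3.44 mg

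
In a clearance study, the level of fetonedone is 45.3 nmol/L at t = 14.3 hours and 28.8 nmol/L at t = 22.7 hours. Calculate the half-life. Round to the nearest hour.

13 hours

Over Δt = 22.7 − 14.3 = 8.4 hours, the level fell by a factor of 45.3/28.8 ≈ 1.5729.
n = log₂(1.5729) ≈ 0.65344 half-lives, so t½ = 8.4/0.65344 ≈ 12.855 hours.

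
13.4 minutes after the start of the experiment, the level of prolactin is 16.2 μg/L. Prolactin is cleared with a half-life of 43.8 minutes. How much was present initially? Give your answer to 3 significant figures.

Number of half-lives elapsed: n = 13.4/43.8 ≈ 0.30594.
A₀ = A × 2^n = 16.2 × 2^0.30594 = 16.2 × 1.2362 ≈ 20.027 μg/L.

20.0 μg/L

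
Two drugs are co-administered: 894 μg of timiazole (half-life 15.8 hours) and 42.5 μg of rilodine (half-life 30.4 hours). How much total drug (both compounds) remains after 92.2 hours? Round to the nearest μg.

timiazole: 894 × (1/2)^(92.2/15.8) = 894 × (1/2)^5.8354 ≈ 15.656 μg.
rilodine: 42.5 × (1/2)^(92.2/30.4) = 42.5 × (1/2)^3.0329 ≈ 5.1927 μg.
Total = 15.656 + 5.1927 ≈ 20.849 μg.

21 μg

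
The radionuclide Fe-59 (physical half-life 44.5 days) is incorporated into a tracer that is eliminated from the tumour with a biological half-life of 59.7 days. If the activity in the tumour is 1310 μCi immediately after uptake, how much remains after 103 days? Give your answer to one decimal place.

1/t_eff = 1/t_phys + 1/t_biol = 1/44.5 + 1/59.7 = 0.039222 per day.
t_eff = 44.5 × 59.7 / (44.5 + 59.7) ≈ 25.496 days.
Remaining = 1310 × (1/2)^(103/25.496) = 1310 × (1/2)^4.0399 ≈ 79.642 μCi.

79.6 μCi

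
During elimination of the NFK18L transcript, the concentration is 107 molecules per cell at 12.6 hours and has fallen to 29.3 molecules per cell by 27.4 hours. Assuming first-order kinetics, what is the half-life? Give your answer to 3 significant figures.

7.92 hours

Over Δt = 27.4 − 12.6 = 14.8 hours, the level fell by a factor of 107/29.3 ≈ 3.6519.
n = log₂(3.6519) ≈ 1.8686 half-lives, so t½ = 14.8/1.8686 ≈ 7.9202 hours.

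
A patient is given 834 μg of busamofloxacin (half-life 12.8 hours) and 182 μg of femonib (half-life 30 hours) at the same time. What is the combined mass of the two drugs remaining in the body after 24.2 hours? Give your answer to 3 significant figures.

busamofloxacin: 834 × (1/2)^(24.2/12.8) = 834 × (1/2)^1.8906 ≈ 224.92 μg.
femonib: 182 × (1/2)^(24.2/30) = 182 × (1/2)^0.80667 ≈ 104.05 μg.
Total = 224.92 + 104.05 ≈ 328.97 μg.

329 μg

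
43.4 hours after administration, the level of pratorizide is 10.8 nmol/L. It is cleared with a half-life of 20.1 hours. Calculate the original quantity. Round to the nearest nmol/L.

48 nmol/L

Number of half-lives elapsed: n = 43.4/20.1 ≈ 2.1592.
A₀ = A × 2^n = 10.8 × 2^2.1592 = 10.8 × 4.4667 ≈ 48.24 nmol/L.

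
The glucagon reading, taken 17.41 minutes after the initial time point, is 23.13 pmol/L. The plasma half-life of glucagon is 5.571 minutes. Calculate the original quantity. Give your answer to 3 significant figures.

Number of half-lives elapsed: n = 17.41/5.571 ≈ 3.1251.
A₀ = A × 2^n = 23.13 × 2^3.1251 = 23.13 × 8.7247 ≈ 201.8 pmol/L.

202 pmol/L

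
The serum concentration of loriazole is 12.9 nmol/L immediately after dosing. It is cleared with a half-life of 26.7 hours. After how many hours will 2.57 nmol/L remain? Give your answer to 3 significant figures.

Fraction remaining = 2.57/12.9 ≈ 0.19922.
n = log₂(12.9/2.57) = ln(5.0195)/ln 2 ≈ 2.3275 half-lives.
t = n × t½ = 2.3275 × 26.7 ≈ 62.145 hours.

62.1 hours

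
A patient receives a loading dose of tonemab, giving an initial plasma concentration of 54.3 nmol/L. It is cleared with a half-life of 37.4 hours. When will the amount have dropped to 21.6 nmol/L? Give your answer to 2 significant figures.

Fraction remaining = 21.6/54.3 ≈ 0.39779.
n = log₂(54.3/21.6) = ln(2.5139)/ln 2 ≈ 1.3299 half-lives.
t = n × t½ = 1.3299 × 37.4 ≈ 49.739 hours.

50 hours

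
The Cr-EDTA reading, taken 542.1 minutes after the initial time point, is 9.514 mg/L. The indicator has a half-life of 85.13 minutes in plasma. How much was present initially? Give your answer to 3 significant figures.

Number of half-lives elapsed: n = 542.1/85.13 ≈ 6.3679.
A₀ = A × 2^n = 9.514 × 2^6.3679 = 9.514 × 82.591 ≈ 785.77 mg/L.

786 mg/L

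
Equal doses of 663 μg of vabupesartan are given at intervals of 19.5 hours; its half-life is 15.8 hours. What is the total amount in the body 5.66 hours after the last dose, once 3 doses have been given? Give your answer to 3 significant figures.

The 3 doses were given 44.66, 25.16, 5.66 hours ago.
Total = 663·(1/2)^(44.66/15.8) + 663·(1/2)^(25.16/15.8) + 663·(1/2)^(5.66/15.8)
      = 93.46 + 219.86 + 517.22 ≈ 830.54 μg.

831 μg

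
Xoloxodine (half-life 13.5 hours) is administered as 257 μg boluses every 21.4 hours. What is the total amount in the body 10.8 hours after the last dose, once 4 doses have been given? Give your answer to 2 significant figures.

The 4 doses were given 75, 53.6, 32.2, 10.8 hours ago.
Total = 257·(1/2)^(75/13.5) + 257·(1/2)^(53.6/13.5) + 257·(1/2)^(32.2/13.5) + 257·(1/2)^(10.8/13.5)
      = 5.4644 + 16.396 + 49.195 + 147.61 ≈ 218.66 μg.

220 μg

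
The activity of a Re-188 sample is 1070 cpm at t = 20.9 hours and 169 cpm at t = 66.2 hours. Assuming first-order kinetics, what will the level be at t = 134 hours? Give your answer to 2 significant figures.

Over Δt = 66.2 − 20.9 = 45.3 hours, the level fell by a factor of 1070/169 ≈ 6.3314.
n = log₂(6.3314) ≈ 2.6625 half-lives, so t½ = 45.3/2.6625 ≈ 17.014 hours.
From t = 66.2 to t = 134: 169 × (1/2)^((134−66.2)/17.014) ≈ 10.673 cpm.

11 cpm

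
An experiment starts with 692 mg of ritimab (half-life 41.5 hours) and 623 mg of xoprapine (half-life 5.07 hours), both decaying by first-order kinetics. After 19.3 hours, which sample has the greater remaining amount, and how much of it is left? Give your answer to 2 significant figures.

ritimab: 692 × (1/2)^0.46506 ≈ 501.31 mg.
xoprapine: 623 × (1/2)^3.8067 ≈ 44.52 mg.
Ritimab has more remaining, at ≈ 501.31 mg.

ritimab, 500 mg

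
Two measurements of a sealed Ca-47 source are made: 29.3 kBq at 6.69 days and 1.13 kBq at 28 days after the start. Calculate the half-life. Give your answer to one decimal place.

4.5 days

Over Δt = 28 − 6.69 = 21.31 days, the level fell by a factor of 29.3/1.13 ≈ 25.929.
n = log₂(25.929) ≈ 4.6965 half-lives, so t½ = 21.31/4.6965 ≈ 4.5374 days.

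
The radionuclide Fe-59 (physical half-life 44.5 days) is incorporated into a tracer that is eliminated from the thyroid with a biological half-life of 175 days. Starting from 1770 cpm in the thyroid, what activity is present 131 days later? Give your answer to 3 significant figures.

1/t_eff = 1/t_phys + 1/t_biol = 1/44.5 + 1/175 = 0.028186 per day.
t_eff = 44.5 × 175 / (44.5 + 175) ≈ 35.478 days.
Remaining = 1770 × (1/2)^(131/35.478) = 1770 × (1/2)^3.6924 ≈ 136.92 cpm.

137 cpm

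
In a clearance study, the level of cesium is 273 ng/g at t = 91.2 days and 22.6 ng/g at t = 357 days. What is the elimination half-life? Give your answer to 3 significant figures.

73.9 days

Over Δt = 357 − 91.2 = 265.8 days, the level fell by a factor of 273/22.6 ≈ 12.08.
n = log₂(12.08) ≈ 3.5945 half-lives, so t½ = 265.8/3.5945 ≈ 73.946 days.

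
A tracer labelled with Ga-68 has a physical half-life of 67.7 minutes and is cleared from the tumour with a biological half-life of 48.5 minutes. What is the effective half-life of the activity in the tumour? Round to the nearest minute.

1/t_eff = 1/t_phys + 1/t_biol = 1/67.7 + 1/48.5 = 0.03539 per minute.
t_eff = 67.7 × 48.5 / (67.7 + 48.5) ≈ 28.257 minutes.

28 minutes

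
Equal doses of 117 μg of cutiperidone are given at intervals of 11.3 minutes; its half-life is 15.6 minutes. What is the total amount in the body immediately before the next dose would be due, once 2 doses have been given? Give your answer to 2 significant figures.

110 μg

The 2 doses were given 22.6, 11.3 minutes ago.
Total = 117·(1/2)^(22.6/15.6) + 117·(1/2)^(11.3/15.6)
      = 42.863 + 70.816 ≈ 113.68 μg.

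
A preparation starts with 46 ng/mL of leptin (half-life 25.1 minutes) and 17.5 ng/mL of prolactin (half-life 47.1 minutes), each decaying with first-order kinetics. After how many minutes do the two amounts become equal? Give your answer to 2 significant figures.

Set 46·(1/2)^(t/25.1) = 17.5·(1/2)^(t/47.1).
Taking log₂: log₂(46/17.5) = t·(1/25.1 − 1/47.1).
log₂(2.6286) = 1.3943; 1/25.1 − 1/47.1 = 0.018609.
t = 1.3943 / 0.018609 ≈ 74.924 minutes.

75 minutes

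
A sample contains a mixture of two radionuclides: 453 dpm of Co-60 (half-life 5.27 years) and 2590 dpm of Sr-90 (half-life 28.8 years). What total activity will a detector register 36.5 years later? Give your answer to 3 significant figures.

Co-60: 453 × (1/2)^(36.5/5.27) = 453 × (1/2)^6.926 ≈ 3.7253 dpm.
Sr-90: 2590 × (1/2)^(36.5/28.8) = 2590 × (1/2)^1.2674 ≈ 1075.9 dpm.
Total = 3.7253 + 1075.9 ≈ 1079.7 dpm.

1080 dpm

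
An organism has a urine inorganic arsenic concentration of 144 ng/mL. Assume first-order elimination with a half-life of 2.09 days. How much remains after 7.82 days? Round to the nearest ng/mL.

Number of half-lives: n = 7.82/2.09 ≈ 3.7416.
Remaining = 144 × (1/2)^3.7416 = 144 × 0.074758 ≈ 10.765 ng/mL.

11 ng/mL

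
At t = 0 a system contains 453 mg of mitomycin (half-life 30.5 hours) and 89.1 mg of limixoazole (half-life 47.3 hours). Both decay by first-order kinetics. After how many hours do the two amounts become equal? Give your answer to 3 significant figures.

Set 453·(1/2)^(t/30.5) = 89.1·(1/2)^(t/47.3).
Taking log₂: log₂(453/89.1) = t·(1/30.5 − 1/47.3).
log₂(5.0842) = 2.346; 1/30.5 − 1/47.3 = 0.011645.
t = 2.346 / 0.011645 ≈ 201.46 hours.

201 hours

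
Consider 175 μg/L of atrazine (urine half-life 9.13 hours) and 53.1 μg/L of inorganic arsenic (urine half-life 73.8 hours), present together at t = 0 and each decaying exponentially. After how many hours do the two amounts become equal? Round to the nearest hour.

18 hours

Set 175·(1/2)^(t/9.13) = 53.1·(1/2)^(t/73.8).
Taking log₂: log₂(175/53.1) = t·(1/9.13 − 1/73.8).
log₂(3.2957) = 1.7206; 1/9.13 − 1/73.8 = 0.095979.
t = 1.7206 / 0.095979 ≈ 17.927 hours.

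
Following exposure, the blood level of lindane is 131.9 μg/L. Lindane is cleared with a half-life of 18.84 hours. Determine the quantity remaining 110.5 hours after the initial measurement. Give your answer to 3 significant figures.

2.26 μg/L

Number of half-lives: n = 110.5/18.84 ≈ 5.8652.
Remaining = 131.9 × (1/2)^5.8652 = 131.9 × 0.017156 ≈ 2.2628 μg/L.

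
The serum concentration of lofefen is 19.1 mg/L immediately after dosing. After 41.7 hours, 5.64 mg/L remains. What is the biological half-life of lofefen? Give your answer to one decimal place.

23.7 hours

A/A₀ = 5.64/19.1 ≈ 0.29529.
n = log₂(3.3865) ≈ 1.7598 half-lives elapsed in 41.7 hours.
t½ = 41.7/1.7598 ≈ 23.696 hours.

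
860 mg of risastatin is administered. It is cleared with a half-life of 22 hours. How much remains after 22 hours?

430 mg

Elapsed time is 1 half-life (22/22).
Each half-life halves the amount: 860 × (1/2)^1 = 860/2 = 430 mg.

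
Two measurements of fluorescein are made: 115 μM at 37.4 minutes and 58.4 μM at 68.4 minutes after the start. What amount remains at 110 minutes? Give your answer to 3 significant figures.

Over Δt = 68.4 − 37.4 = 31 minutes, the level fell by a factor of 115/58.4 ≈ 1.9692.
n = log₂(1.9692) ≈ 0.97759 half-lives, so t½ = 31/0.97759 ≈ 31.711 minutes.
From t = 68.4 to t = 110: 58.4 × (1/2)^((110−68.4)/31.711) ≈ 23.523 μM.

23.5 μM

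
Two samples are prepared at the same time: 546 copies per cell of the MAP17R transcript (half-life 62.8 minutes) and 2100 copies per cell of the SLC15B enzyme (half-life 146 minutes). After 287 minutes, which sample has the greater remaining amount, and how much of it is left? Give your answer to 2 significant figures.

MAP17R transcript: 546 × (1/2)^4.5701 ≈ 22.986 copies per cell.
SLC15B enzyme: 2100 × (1/2)^1.9658 ≈ 537.61 copies per cell.
SLC15B enzyme has more remaining, at ≈ 537.61 copies per cell.

SLC15B enzyme, 540 copies per cell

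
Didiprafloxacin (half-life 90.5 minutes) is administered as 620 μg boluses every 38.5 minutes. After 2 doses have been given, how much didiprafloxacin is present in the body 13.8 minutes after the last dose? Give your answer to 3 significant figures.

973 μg

The 2 doses were given 52.3, 13.8 minutes ago.
Total = 620·(1/2)^(52.3/90.5) + 620·(1/2)^(13.8/90.5)
      = 415.36 + 557.81 ≈ 973.17 μg.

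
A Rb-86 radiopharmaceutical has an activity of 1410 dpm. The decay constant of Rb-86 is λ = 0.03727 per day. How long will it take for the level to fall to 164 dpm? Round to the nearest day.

58 days

t½ = ln 2 / λ = 0.69315 / 0.03727 ≈ 18.598 days.
Fraction remaining = 164/1410 ≈ 0.11631.
n = log₂(1410/164) = ln(8.5976)/ln 2 ≈ 3.1039 half-lives.
t = n × t½ = 3.1039 × 18.598 ≈ 57.727 days.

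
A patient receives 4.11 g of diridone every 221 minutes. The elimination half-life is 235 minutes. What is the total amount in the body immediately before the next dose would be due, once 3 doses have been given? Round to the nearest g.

The 3 doses were given 663, 442, 221 minutes ago.
Total = 4.11·(1/2)^(663/235) + 4.11·(1/2)^(442/235) + 4.11·(1/2)^(221/235)
      = 0.5815 + 1.116 + 2.1416 ≈ 3.8391 g.

4 g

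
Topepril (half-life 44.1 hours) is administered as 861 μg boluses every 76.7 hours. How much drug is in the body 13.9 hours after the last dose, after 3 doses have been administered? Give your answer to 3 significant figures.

The 3 doses were given 167.3, 90.6, 13.9 hours ago.
Total = 861·(1/2)^(167.3/44.1) + 861·(1/2)^(90.6/44.1) + 861·(1/2)^(13.9/44.1)
      = 62.087 + 207.28 + 692.02 ≈ 961.39 μg.

961 μg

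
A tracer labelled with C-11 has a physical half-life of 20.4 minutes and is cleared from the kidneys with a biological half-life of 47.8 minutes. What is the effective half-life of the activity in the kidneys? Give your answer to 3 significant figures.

14.3 minutes

1/t_eff = 1/t_phys + 1/t_biol = 1/20.4 + 1/47.8 = 0.06994 per minute.
t_eff = 20.4 × 47.8 / (20.4 + 47.8) ≈ 14.298 minutes.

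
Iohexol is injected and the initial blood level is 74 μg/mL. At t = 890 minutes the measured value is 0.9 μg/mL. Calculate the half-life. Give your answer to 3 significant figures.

A/A₀ = 0.9/74 ≈ 0.012162.
n = log₂(82.222) ≈ 6.3615 half-lives elapsed in 890 minutes.
t½ = 890/6.3615 ≈ 139.91 minutes.

140 minutes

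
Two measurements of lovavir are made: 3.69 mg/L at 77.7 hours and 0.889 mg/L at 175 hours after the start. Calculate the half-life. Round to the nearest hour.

Over Δt = 175 − 77.7 = 97.3 hours, the level fell by a factor of 3.69/0.889 ≈ 4.1507.
n = log₂(4.1507) ≈ 2.0534 half-lives, so t½ = 97.3/2.0534 ≈ 47.386 hours.

47 hours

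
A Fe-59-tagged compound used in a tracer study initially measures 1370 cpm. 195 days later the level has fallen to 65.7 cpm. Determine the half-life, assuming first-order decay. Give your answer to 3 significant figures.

A/A₀ = 65.7/1370 ≈ 0.047956.
n = log₂(20.852) ≈ 4.3821 half-lives elapsed in 195 days.
t½ = 195/4.3821 ≈ 44.499 days.

44.5 days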